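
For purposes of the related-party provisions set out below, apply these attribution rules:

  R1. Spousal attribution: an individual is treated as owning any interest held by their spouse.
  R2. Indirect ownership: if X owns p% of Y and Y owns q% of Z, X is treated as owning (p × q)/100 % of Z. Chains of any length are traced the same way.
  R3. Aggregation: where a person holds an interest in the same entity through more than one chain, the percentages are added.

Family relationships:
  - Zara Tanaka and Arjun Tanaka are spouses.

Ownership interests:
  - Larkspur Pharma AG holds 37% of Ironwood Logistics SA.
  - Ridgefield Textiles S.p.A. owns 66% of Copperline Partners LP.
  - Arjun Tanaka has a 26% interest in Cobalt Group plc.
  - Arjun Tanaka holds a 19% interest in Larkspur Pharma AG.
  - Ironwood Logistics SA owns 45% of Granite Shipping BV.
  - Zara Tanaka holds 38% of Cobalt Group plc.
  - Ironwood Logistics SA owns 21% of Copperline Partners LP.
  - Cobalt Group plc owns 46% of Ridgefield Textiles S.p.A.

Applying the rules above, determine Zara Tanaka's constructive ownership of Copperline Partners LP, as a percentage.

By spousal attribution (R1), Zara Tanaka is treated as also owning Arjun Tanaka's interest in Cobalt Group plc, giving 38% + 26% = 64%.
By spousal attribution (R1), Zara Tanaka is treated as owning Arjun Tanaka's 19% interest in Larkspur Pharma AG.
Chain via Cobalt Group plc → Ridgefield Textiles S.p.A. (R2): 64% × 46% × 66% = 19.4304% of Copperline Partners LP.
Chain via Larkspur Pharma AG → Ironwood Logistics SA (R2): 19% × 37% × 21% = 1.4763% of Copperline Partners LP.
Aggregating (R3): 19.4304% + 1.4763% = 20.9067%.

20.9067%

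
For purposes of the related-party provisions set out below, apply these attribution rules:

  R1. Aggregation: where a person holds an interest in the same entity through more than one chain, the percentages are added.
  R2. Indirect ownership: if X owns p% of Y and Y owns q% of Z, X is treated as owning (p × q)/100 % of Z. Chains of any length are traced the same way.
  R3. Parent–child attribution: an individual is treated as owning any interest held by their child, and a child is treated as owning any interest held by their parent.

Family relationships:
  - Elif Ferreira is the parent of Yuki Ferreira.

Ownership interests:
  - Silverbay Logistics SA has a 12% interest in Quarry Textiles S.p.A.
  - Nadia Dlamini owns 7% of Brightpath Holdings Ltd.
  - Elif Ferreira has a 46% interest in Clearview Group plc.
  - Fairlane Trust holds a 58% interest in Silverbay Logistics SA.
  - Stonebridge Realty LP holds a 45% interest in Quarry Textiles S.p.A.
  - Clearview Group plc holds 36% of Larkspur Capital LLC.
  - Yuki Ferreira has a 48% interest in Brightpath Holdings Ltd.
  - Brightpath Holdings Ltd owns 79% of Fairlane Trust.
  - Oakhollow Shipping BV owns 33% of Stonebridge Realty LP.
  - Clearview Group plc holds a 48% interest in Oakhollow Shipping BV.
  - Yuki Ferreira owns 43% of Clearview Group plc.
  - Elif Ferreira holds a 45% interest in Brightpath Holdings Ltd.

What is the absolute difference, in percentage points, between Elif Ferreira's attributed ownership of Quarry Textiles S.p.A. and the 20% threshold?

8.542568

By parent–child attribution (R3), Elif Ferreira is treated as also owning Yuki Ferreira's interest in Clearview Group plc, giving 46% + 43% = 89%.
By parent–child attribution (R3), Elif Ferreira is treated as also owning Yuki Ferreira's interest in Brightpath Holdings Ltd, giving 45% + 48% = 93%.
Chain via Clearview Group plc → Oakhollow Shipping BV → Stonebridge Realty LP (R2): 89% × 48% × 33% × 45% = 6.34392% of Quarry Textiles S.p.A.
Chain via Brightpath Holdings Ltd → Fairlane Trust → Silverbay Logistics SA (R2): 93% × 79% × 58% × 12% = 5.113512% of Quarry Textiles S.p.A.
Aggregating (R1): 6.34392% + 5.113512% = 11.457432%.
11.457432% falls short of the 20% threshold by 8.542568 percentage points.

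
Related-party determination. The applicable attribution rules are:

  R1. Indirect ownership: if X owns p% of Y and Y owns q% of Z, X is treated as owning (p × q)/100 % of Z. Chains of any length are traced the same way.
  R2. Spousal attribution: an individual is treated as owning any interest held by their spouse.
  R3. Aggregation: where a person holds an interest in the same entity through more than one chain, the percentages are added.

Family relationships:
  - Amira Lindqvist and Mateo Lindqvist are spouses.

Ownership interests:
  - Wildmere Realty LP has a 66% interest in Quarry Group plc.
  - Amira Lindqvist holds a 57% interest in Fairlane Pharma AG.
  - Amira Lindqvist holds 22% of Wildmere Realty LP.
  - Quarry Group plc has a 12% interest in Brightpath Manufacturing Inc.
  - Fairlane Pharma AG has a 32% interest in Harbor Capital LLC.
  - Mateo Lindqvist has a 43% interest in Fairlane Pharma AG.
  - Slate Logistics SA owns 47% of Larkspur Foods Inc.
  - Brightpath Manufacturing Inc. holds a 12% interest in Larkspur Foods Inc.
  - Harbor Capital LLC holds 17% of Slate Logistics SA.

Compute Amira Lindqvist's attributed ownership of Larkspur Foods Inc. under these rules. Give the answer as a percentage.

2.765888%

By spousal attribution (R2), Amira Lindqvist is treated as also owning Mateo Lindqvist's interest in Fairlane Pharma AG, giving 57% + 43% = 100%.
Chain via Fairlane Pharma AG → Harbor Capital LLC → Slate Logistics SA (R1): 100% × 32% × 17% × 47% = 2.5568% of Larkspur Foods Inc.
Chain via Wildmere Realty LP → Quarry Group plc → Brightpath Manufacturing Inc. (R1): 22% × 66% × 12% × 12% = 0.209088% of Larkspur Foods Inc.
Aggregating (R3): 2.5568% + 0.209088% = 2.765888%.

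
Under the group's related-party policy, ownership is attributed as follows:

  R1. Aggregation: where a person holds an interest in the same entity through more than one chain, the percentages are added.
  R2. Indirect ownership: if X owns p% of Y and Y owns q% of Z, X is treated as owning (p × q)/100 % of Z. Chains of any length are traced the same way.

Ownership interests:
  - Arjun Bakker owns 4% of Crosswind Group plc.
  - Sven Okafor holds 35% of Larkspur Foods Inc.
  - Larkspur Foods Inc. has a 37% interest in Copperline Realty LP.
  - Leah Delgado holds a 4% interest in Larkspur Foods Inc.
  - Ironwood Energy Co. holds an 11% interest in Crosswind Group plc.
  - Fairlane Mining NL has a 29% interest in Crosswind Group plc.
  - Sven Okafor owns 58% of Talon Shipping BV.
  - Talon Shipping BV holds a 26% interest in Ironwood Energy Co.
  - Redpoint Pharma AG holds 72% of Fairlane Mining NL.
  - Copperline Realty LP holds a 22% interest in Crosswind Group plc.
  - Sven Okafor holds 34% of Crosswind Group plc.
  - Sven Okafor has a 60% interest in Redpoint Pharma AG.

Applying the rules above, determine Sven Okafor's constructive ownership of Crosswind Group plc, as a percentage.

51.0358%

Chain via Larkspur Foods Inc. → Copperline Realty LP (R2): 35% × 37% × 22% = 2.849% of Crosswind Group plc.
Chain via Redpoint Pharma AG → Fairlane Mining NL (R2): 60% × 72% × 29% = 12.528% of Crosswind Group plc.
Chain via Talon Shipping BV → Ironwood Energy Co. (R2): 58% × 26% × 11% = 1.6588% of Crosswind Group plc.
Direct interest in Crosswind Group plc: 34%.
Aggregating (R1): 2.849% + 12.528% + 1.6588% + 34% = 51.0358%.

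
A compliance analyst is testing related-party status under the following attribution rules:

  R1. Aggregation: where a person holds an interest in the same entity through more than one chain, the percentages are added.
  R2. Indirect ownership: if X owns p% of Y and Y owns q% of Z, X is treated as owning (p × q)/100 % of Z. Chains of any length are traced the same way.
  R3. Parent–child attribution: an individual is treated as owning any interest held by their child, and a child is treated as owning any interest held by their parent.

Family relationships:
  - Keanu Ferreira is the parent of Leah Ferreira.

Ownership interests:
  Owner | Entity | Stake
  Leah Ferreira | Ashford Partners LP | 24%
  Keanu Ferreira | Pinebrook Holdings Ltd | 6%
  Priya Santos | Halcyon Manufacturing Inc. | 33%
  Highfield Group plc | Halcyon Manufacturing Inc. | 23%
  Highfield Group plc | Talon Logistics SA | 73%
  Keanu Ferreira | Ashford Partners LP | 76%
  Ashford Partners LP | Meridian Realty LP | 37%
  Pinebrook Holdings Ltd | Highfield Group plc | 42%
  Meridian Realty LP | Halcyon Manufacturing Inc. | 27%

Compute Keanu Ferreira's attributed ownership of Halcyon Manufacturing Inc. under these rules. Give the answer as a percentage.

10.5696%

By parent–child attribution (R3), Keanu Ferreira is treated as also owning Leah Ferreira's interest in Ashford Partners LP, giving 76% + 24% = 100%.
Chain via Ashford Partners LP → Meridian Realty LP (R2): 100% × 37% × 27% = 9.99% of Halcyon Manufacturing Inc.
Chain via Pinebrook Holdings Ltd → Highfield Group plc (R2): 6% × 42% × 23% = 0.5796% of Halcyon Manufacturing Inc.
Aggregating (R1): 9.99% + 0.5796% = 10.5696%.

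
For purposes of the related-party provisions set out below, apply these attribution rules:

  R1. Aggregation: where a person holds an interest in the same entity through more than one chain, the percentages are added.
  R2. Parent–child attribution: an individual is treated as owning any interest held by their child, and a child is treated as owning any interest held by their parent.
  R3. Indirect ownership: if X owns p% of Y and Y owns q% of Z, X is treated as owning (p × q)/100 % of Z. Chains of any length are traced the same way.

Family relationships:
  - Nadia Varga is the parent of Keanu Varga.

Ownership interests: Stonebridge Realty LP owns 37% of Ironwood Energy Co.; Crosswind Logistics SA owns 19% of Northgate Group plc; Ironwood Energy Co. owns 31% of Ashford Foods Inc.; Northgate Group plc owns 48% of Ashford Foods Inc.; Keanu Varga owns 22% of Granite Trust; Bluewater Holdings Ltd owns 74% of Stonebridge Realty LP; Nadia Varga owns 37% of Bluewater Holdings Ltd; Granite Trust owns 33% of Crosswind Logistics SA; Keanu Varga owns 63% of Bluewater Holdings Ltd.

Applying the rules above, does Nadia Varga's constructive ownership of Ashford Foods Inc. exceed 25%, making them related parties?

By parent–child attribution (R2), Nadia Varga is treated as also owning Keanu Varga's interest in Bluewater Holdings Ltd, giving 37% + 63% = 100%.
By parent–child attribution (R2), Nadia Varga is treated as owning Keanu Varga's 22% interest in Granite Trust.
Chain via Bluewater Holdings Ltd → Stonebridge Realty LP → Ironwood Energy Co. (R3): 100% × 74% × 37% × 31% = 8.4878% of Ashford Foods Inc.
Chain via Granite Trust → Crosswind Logistics SA → Northgate Group plc (R3): 22% × 33% × 19% × 48% = 0.662112% of Ashford Foods Inc.
Aggregating (R1): 8.4878% + 0.662112% = 9.149912%.
9.149912% does not exceed the 25% threshold, so Nadia is not a related party to Ashford Foods Inc.

No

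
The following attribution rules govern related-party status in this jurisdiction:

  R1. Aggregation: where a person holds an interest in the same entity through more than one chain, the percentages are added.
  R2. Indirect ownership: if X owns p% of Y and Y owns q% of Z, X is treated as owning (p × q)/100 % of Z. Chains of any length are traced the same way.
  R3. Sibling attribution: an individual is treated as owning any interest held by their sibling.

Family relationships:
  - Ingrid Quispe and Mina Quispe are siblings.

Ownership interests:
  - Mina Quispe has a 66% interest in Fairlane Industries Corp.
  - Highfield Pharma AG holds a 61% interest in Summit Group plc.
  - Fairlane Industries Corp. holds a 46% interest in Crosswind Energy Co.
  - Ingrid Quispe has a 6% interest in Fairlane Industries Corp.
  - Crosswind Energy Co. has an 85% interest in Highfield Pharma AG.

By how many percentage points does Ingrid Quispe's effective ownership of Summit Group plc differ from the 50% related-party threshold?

By sibling attribution (R3), Ingrid Quispe is treated as also owning Mina Quispe's interest in Fairlane Industries Corp, giving 6% + 66% = 72%.
Chain via Fairlane Industries Corp. → Crosswind Energy Co. → Highfield Pharma AG (R2): 72% × 46% × 85% × 61% = 17.17272% of Summit Group plc.
17.17272% falls short of the 50% threshold by 32.82728 percentage points.

32.82728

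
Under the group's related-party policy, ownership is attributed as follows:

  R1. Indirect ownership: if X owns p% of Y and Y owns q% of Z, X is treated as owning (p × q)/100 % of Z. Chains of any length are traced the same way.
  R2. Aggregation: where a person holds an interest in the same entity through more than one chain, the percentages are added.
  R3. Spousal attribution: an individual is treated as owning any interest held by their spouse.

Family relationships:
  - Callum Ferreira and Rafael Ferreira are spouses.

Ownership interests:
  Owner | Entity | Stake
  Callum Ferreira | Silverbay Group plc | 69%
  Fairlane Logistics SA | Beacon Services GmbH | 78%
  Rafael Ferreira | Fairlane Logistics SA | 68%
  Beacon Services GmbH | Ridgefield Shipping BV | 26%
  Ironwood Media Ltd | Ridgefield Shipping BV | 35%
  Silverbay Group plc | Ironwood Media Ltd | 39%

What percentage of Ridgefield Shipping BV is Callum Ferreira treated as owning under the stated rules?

By spousal attribution (R3), Callum Ferreira is treated as owning Rafael Ferreira's 68% interest in Fairlane Logistics SA.
Chain via Silverbay Group plc → Ironwood Media Ltd (R1): 69% × 39% × 35% = 9.4185% of Ridgefield Shipping BV.
Chain via Fairlane Logistics SA → Beacon Services GmbH (R1): 68% × 78% × 26% = 13.7904% of Ridgefield Shipping BV.
Aggregating (R2): 9.4185% + 13.7904% = 23.2089%.

23.2089%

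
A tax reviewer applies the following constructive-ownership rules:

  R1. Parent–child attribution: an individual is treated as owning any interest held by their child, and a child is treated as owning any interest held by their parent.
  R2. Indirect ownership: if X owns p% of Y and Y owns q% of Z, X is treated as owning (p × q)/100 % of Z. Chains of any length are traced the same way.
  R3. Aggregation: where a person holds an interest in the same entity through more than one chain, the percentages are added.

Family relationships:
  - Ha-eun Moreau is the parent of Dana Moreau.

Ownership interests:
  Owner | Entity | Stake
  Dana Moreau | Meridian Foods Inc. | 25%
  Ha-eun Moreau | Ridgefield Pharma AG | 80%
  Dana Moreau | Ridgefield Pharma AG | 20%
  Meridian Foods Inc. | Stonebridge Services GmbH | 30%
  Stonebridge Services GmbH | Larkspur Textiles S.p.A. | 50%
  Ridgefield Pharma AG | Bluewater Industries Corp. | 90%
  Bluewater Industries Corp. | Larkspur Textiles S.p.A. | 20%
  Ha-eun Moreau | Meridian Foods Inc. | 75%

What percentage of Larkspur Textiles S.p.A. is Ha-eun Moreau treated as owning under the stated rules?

33%

By parent–child attribution (R1), Ha-eun Moreau is treated as also owning Dana Moreau's interest in Ridgefield Pharma AG, giving 80% + 20% = 100%.
By parent–child attribution (R1), Ha-eun Moreau is treated as also owning Dana Moreau's interest in Meridian Foods Inc, giving 75% + 25% = 100%.
Chain via Ridgefield Pharma AG → Bluewater Industries Corp. (R2): 100% × 90% × 20% = 18% of Larkspur Textiles S.p.A.
Chain via Meridian Foods Inc. → Stonebridge Services GmbH (R2): 100% × 30% × 50% = 15% of Larkspur Textiles S.p.A.
Aggregating (R3): 18% + 15% = 33%.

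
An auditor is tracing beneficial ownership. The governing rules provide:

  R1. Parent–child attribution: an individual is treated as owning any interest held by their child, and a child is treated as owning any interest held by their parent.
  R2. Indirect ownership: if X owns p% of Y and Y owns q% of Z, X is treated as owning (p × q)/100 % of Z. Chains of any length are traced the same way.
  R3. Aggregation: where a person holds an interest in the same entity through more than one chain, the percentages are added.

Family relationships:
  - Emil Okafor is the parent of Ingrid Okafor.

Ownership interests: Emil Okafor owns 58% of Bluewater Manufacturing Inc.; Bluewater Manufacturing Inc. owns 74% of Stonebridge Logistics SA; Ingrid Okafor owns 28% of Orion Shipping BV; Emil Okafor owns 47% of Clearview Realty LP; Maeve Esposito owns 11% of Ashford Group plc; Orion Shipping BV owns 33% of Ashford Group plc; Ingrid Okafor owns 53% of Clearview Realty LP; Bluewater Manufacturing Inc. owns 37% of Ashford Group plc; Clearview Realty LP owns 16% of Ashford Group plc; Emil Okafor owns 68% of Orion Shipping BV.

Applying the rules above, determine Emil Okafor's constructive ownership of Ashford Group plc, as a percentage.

69.14%

By parent–child attribution (R1), Emil Okafor is treated as also owning Ingrid Okafor's interest in Orion Shipping BV, giving 68% + 28% = 96%.
By parent–child attribution (R1), Emil Okafor is treated as also owning Ingrid Okafor's interest in Clearview Realty LP, giving 47% + 53% = 100%.
Chain via Orion Shipping BV (R2): 96% × 33% = 31.68% of Ashford Group plc.
Chain via Clearview Realty LP (R2): 100% × 16% = 16% of Ashford Group plc.
Chain via Bluewater Manufacturing Inc. (R2): 58% × 37% = 21.46% of Ashford Group plc.
Aggregating (R3): 31.68% + 16% + 21.46% = 69.14%.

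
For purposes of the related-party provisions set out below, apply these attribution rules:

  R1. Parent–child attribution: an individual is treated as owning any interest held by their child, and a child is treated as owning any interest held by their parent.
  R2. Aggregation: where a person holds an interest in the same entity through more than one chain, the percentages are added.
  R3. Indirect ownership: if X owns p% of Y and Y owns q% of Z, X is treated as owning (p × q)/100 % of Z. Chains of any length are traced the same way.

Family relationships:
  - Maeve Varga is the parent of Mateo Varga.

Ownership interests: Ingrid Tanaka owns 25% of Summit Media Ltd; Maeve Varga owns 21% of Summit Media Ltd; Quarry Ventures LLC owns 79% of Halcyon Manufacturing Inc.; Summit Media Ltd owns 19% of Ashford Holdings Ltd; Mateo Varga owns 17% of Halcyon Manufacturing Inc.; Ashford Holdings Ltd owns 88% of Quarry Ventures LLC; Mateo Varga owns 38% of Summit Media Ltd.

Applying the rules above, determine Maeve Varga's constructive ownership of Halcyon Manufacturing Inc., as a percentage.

24.793192%

By parent–child attribution (R1), Maeve Varga is treated as also owning Mateo Varga's interest in Summit Media Ltd, giving 21% + 38% = 59%.
By parent–child attribution (R1), Maeve Varga is treated as owning Mateo Varga's 17% interest in Halcyon Manufacturing Inc.
Chain via Summit Media Ltd → Ashford Holdings Ltd → Quarry Ventures LLC (R3): 59% × 19% × 88% × 79% = 7.793192% of Halcyon Manufacturing Inc.
Direct interest in Halcyon Manufacturing Inc: 17%.
Aggregating (R2): 7.793192% + 17% = 24.793192%.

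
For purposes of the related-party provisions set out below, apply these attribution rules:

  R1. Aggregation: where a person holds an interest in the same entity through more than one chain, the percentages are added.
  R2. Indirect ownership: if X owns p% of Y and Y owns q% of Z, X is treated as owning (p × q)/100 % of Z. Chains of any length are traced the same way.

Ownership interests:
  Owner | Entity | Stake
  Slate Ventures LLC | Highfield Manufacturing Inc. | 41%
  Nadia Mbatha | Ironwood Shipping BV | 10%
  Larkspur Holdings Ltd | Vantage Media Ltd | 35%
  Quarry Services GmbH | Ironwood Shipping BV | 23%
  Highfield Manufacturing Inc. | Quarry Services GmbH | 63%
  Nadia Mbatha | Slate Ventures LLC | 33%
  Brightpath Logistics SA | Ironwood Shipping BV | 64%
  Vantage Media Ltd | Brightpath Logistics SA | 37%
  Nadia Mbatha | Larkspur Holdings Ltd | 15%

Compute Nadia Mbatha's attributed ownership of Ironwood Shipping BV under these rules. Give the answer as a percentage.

Chain via Larkspur Holdings Ltd → Vantage Media Ltd → Brightpath Logistics SA (R2): 15% × 35% × 37% × 64% = 1.2432% of Ironwood Shipping BV.
Chain via Slate Ventures LLC → Highfield Manufacturing Inc. → Quarry Services GmbH (R2): 33% × 41% × 63% × 23% = 1.960497% of Ironwood Shipping BV.
Direct interest in Ironwood Shipping BV: 10%.
Aggregating (R1): 1.2432% + 1.960497% + 10% = 13.203697%.

13.203697%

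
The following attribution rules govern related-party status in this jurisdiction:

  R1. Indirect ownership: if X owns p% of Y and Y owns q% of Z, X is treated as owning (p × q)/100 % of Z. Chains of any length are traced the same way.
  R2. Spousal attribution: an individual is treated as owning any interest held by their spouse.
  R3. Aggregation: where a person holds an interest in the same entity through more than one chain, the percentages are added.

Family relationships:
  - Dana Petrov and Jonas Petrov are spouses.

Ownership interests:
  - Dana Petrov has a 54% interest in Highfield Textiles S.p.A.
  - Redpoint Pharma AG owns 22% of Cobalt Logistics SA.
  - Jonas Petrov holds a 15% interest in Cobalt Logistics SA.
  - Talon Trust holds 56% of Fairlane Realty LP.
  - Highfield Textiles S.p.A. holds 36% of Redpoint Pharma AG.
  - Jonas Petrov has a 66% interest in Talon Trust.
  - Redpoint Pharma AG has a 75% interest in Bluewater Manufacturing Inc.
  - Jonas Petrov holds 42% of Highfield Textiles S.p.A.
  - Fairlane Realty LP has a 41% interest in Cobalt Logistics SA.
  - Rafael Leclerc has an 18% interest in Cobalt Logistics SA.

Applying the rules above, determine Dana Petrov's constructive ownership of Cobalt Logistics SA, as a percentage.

37.7568%

By spousal attribution (R2), Dana Petrov is treated as also owning Jonas Petrov's interest in Highfield Textiles S.p.A, giving 54% + 42% = 96%.
By spousal attribution (R2), Dana Petrov is treated as owning Jonas Petrov's 66% interest in Talon Trust.
By spousal attribution (R2), Dana Petrov is treated as owning Jonas Petrov's 15% interest in Cobalt Logistics SA.
Chain via Highfield Textiles S.p.A. → Redpoint Pharma AG (R1): 96% × 36% × 22% = 7.6032% of Cobalt Logistics SA.
Chain via Talon Trust → Fairlane Realty LP (R1): 66% × 56% × 41% = 15.1536% of Cobalt Logistics SA.
Direct interest in Cobalt Logistics SA: 15%.
Aggregating (R3): 7.6032% + 15.1536% + 15% = 37.7568%.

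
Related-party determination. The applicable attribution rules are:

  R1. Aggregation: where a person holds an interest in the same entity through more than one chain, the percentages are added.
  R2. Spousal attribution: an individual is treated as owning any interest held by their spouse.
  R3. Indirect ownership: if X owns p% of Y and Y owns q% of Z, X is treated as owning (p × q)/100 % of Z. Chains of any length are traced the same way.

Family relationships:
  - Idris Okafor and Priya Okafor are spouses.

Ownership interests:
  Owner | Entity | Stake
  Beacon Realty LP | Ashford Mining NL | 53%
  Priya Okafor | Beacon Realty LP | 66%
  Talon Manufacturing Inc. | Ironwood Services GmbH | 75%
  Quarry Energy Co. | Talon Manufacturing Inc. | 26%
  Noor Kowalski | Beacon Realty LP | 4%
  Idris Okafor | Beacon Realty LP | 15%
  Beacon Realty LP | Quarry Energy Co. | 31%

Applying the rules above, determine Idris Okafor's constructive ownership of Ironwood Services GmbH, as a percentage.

By spousal attribution (R2), Idris Okafor is treated as also owning Priya Okafor's interest in Beacon Realty LP, giving 15% + 66% = 81%.
Chain via Beacon Realty LP → Quarry Energy Co. → Talon Manufacturing Inc. (R3): 81% × 31% × 26% × 75% = 4.89645% of Ironwood Services GmbH.

4.89645%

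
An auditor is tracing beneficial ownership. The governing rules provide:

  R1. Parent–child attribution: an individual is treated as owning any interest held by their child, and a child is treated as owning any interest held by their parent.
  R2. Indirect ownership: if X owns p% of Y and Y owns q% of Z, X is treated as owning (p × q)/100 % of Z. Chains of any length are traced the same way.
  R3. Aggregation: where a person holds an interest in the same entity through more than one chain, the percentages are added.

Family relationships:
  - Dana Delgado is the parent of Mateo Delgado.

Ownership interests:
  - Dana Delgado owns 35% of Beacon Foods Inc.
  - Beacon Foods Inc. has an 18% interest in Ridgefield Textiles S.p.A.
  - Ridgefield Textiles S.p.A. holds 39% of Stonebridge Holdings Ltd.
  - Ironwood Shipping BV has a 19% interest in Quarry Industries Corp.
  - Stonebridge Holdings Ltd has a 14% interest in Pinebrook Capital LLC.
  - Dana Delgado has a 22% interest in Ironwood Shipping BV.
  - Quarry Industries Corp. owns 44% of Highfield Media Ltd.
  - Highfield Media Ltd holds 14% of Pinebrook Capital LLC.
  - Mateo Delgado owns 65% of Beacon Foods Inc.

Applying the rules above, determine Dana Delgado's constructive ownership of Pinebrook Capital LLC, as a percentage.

By parent–child attribution (R1), Dana Delgado is treated as also owning Mateo Delgado's interest in Beacon Foods Inc, giving 35% + 65% = 100%.
Chain via Beacon Foods Inc. → Ridgefield Textiles S.p.A. → Stonebridge Holdings Ltd (R2): 100% × 18% × 39% × 14% = 0.9828% of Pinebrook Capital LLC.
Chain via Ironwood Shipping BV → Quarry Industries Corp. → Highfield Media Ltd (R2): 22% × 19% × 44% × 14% = 0.257488% of Pinebrook Capital LLC.
Aggregating (R3): 0.9828% + 0.257488% = 1.240288%.

1.240288%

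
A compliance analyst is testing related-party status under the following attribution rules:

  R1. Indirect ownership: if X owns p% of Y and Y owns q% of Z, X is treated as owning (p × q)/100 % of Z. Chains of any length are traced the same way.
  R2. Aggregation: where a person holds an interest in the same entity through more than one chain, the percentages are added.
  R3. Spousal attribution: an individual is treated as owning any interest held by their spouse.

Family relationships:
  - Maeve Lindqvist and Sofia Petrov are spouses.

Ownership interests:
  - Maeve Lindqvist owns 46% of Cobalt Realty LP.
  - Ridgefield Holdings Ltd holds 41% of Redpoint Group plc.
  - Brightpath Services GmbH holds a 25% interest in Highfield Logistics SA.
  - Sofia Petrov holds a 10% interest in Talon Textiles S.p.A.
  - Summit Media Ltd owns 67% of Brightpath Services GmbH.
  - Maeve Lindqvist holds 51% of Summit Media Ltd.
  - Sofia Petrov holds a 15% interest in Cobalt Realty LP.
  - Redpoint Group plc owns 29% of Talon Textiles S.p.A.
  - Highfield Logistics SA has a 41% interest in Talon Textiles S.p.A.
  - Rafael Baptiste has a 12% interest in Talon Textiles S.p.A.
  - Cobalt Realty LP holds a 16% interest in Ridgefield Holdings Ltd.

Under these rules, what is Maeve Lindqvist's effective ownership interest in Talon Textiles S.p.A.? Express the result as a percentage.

By spousal attribution (R3), Maeve Lindqvist is treated as also owning Sofia Petrov's interest in Cobalt Realty LP, giving 46% + 15% = 61%.
By spousal attribution (R3), Maeve Lindqvist is treated as owning Sofia Petrov's 10% interest in Talon Textiles S.p.A.
Chain via Summit Media Ltd → Brightpath Services GmbH → Highfield Logistics SA (R1): 51% × 67% × 25% × 41% = 3.502425% of Talon Textiles S.p.A.
Chain via Cobalt Realty LP → Ridgefield Holdings Ltd → Redpoint Group plc (R1): 61% × 16% × 41% × 29% = 1.160464% of Talon Textiles S.p.A.
Direct interest in Talon Textiles S.p.A: 10%.
Aggregating (R2): 3.502425% + 1.160464% + 10% = 14.662889%.

14.662889%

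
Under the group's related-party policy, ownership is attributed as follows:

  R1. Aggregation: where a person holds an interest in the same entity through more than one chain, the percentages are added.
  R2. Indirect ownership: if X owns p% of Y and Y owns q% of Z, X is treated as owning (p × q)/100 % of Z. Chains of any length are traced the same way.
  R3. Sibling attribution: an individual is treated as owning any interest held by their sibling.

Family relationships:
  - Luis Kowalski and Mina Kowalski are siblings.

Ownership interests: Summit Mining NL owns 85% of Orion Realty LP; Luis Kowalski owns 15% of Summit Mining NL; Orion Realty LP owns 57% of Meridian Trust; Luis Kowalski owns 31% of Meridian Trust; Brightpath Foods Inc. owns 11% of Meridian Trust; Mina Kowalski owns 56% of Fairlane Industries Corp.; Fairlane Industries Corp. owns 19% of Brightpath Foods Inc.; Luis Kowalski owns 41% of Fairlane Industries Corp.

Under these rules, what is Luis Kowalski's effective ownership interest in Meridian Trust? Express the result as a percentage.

40.2948%

By sibling attribution (R3), Luis Kowalski is treated as also owning Mina Kowalski's interest in Fairlane Industries Corp, giving 41% + 56% = 97%.
Chain via Summit Mining NL → Orion Realty LP (R2): 15% × 85% × 57% = 7.2675% of Meridian Trust.
Chain via Fairlane Industries Corp. → Brightpath Foods Inc. (R2): 97% × 19% × 11% = 2.0273% of Meridian Trust.
Direct interest in Meridian Trust: 31%.
Aggregating (R1): 7.2675% + 2.0273% + 31% = 40.2948%.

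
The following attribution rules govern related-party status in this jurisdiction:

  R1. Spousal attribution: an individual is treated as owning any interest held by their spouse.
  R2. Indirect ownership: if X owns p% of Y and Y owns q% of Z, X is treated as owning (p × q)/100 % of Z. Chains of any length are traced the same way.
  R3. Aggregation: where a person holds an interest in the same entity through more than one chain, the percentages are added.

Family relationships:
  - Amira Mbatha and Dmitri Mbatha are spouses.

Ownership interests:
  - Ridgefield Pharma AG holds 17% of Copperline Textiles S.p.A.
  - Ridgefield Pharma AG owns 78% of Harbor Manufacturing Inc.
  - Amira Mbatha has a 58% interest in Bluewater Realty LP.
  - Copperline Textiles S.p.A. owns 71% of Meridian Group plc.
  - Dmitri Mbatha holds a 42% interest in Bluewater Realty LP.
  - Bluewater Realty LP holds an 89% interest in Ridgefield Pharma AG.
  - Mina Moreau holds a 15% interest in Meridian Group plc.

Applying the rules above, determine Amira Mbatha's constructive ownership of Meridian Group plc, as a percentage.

10.7423%

By spousal attribution (R1), Amira Mbatha is treated as also owning Dmitri Mbatha's interest in Bluewater Realty LP, giving 58% + 42% = 100%.
Chain via Bluewater Realty LP → Ridgefield Pharma AG → Copperline Textiles S.p.A. (R2): 100% × 89% × 17% × 71% = 10.7423% of Meridian Group plc.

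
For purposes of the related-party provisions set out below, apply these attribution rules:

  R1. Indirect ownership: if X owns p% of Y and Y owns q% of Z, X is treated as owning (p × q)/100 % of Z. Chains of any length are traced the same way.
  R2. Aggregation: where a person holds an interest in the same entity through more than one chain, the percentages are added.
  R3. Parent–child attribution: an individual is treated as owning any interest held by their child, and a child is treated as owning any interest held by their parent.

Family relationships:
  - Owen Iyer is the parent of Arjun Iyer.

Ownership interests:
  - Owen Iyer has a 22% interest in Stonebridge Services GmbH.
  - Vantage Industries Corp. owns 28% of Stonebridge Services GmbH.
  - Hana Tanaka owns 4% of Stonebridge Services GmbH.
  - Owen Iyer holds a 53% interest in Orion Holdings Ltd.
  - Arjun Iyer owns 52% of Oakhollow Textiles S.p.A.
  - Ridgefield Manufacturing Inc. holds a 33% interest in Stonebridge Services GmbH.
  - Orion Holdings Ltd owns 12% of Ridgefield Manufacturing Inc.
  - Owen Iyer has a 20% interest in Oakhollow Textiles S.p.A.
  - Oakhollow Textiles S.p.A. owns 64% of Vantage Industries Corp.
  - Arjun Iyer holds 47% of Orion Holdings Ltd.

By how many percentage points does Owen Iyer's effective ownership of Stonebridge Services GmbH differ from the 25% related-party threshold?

By parent–child attribution (R3), Owen Iyer is treated as also owning Arjun Iyer's interest in Oakhollow Textiles S.p.A, giving 20% + 52% = 72%.
By parent–child attribution (R3), Owen Iyer is treated as also owning Arjun Iyer's interest in Orion Holdings Ltd, giving 53% + 47% = 100%.
Chain via Oakhollow Textiles S.p.A. → Vantage Industries Corp. (R1): 72% × 64% × 28% = 12.9024% of Stonebridge Services GmbH.
Chain via Orion Holdings Ltd → Ridgefield Manufacturing Inc. (R1): 100% × 12% × 33% = 3.96% of Stonebridge Services GmbH.
Direct interest in Stonebridge Services GmbH: 22%.
Aggregating (R2): 12.9024% + 3.96% + 22% = 38.8624%.
38.8624% exceeds the 25% threshold by 13.8624 percentage points.

13.8624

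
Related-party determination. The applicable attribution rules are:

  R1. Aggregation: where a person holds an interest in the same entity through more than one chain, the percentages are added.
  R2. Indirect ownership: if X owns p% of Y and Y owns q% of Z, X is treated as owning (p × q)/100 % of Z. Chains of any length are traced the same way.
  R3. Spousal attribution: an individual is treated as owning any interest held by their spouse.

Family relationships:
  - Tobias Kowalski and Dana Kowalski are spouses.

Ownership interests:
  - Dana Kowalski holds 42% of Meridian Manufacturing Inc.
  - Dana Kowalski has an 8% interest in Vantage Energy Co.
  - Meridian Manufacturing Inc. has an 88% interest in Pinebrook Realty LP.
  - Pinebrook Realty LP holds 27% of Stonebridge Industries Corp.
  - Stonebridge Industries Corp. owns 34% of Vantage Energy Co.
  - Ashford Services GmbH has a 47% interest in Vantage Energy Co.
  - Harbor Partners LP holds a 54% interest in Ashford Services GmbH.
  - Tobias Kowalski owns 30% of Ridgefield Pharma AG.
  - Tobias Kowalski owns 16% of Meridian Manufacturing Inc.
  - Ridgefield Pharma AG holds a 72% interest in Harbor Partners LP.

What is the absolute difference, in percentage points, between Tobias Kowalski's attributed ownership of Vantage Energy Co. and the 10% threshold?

8.167552

By spousal attribution (R3), Tobias Kowalski is treated as also owning Dana Kowalski's interest in Meridian Manufacturing Inc, giving 16% + 42% = 58%.
By spousal attribution (R3), Tobias Kowalski is treated as owning Dana Kowalski's 8% interest in Vantage Energy Co.
Chain via Ridgefield Pharma AG → Harbor Partners LP → Ashford Services GmbH (R2): 30% × 72% × 54% × 47% = 5.48208% of Vantage Energy Co.
Chain via Meridian Manufacturing Inc. → Pinebrook Realty LP → Stonebridge Industries Corp. (R2): 58% × 88% × 27% × 34% = 4.685472% of Vantage Energy Co.
Direct interest in Vantage Energy Co: 8%.
Aggregating (R1): 5.48208% + 4.685472% + 8% = 18.167552%.
18.167552% exceeds the 10% threshold by 8.167552 percentage points.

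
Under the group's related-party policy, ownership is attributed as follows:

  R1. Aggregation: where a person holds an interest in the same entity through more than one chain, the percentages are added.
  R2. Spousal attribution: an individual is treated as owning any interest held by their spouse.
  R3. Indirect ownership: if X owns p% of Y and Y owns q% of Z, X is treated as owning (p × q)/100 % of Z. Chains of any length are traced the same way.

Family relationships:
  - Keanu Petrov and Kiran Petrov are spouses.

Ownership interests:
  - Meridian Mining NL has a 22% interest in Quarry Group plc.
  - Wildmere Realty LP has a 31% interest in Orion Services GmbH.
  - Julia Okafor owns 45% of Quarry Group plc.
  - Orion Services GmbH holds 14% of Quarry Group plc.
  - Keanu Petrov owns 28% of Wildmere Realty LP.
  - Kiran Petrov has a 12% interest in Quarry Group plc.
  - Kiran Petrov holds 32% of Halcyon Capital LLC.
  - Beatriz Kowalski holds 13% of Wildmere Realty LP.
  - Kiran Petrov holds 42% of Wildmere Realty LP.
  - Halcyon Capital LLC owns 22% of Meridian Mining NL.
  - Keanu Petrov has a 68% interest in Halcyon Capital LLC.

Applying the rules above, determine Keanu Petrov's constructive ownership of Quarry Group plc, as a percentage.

By spousal attribution (R2), Keanu Petrov is treated as also owning Kiran Petrov's interest in Halcyon Capital LLC, giving 68% + 32% = 100%.
By spousal attribution (R2), Keanu Petrov is treated as also owning Kiran Petrov's interest in Wildmere Realty LP, giving 28% + 42% = 70%.
By spousal attribution (R2), Keanu Petrov is treated as owning Kiran Petrov's 12% interest in Quarry Group plc.
Chain via Halcyon Capital LLC → Meridian Mining NL (R3): 100% × 22% × 22% = 4.84% of Quarry Group plc.
Chain via Wildmere Realty LP → Orion Services GmbH (R3): 70% × 31% × 14% = 3.038% of Quarry Group plc.
Direct interest in Quarry Group plc: 12%.
Aggregating (R1): 4.84% + 3.038% + 12% = 19.878%.

19.878%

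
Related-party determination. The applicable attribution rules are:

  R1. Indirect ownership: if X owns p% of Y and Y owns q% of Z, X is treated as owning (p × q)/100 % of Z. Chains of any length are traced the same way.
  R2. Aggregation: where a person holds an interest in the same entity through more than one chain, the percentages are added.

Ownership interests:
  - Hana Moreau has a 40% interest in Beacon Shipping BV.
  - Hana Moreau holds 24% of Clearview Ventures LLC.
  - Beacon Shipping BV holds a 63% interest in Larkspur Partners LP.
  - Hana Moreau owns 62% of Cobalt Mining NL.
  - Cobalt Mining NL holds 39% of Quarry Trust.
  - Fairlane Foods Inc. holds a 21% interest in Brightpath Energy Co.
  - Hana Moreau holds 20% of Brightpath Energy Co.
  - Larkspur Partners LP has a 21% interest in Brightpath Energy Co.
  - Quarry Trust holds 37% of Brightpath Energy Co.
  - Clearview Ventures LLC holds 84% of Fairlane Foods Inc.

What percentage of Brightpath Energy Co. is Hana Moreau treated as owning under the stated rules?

38.4722%

Chain via Cobalt Mining NL → Quarry Trust (R1): 62% × 39% × 37% = 8.9466% of Brightpath Energy Co.
Chain via Clearview Ventures LLC → Fairlane Foods Inc. (R1): 24% × 84% × 21% = 4.2336% of Brightpath Energy Co.
Chain via Beacon Shipping BV → Larkspur Partners LP (R1): 40% × 63% × 21% = 5.292% of Brightpath Energy Co.
Direct interest in Brightpath Energy Co: 20%.
Aggregating (R2): 8.9466% + 4.2336% + 5.292% + 20% = 38.4722%.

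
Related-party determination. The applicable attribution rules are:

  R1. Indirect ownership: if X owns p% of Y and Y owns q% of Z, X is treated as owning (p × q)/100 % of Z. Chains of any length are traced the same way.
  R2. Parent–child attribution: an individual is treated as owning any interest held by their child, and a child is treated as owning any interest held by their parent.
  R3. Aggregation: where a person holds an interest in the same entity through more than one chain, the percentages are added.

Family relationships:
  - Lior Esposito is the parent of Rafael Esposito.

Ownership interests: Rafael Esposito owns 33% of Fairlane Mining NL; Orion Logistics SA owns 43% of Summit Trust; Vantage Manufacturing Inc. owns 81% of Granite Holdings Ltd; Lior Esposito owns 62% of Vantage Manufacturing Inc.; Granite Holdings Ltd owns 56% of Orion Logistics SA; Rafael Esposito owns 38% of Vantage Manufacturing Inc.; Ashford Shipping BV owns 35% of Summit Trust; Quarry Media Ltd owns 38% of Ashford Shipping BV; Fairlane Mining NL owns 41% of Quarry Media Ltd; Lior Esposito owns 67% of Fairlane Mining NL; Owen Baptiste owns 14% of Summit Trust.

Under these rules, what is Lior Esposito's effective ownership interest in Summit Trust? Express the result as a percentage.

By parent–child attribution (R2), Lior Esposito is treated as also owning Rafael Esposito's interest in Vantage Manufacturing Inc, giving 62% + 38% = 100%.
By parent–child attribution (R2), Lior Esposito is treated as also owning Rafael Esposito's interest in Fairlane Mining NL, giving 67% + 33% = 100%.
Chain via Vantage Manufacturing Inc. → Granite Holdings Ltd → Orion Logistics SA (R1): 100% × 81% × 56% × 43% = 19.5048% of Summit Trust.
Chain via Fairlane Mining NL → Quarry Media Ltd → Ashford Shipping BV (R1): 100% × 41% × 38% × 35% = 5.453% of Summit Trust.
Aggregating (R3): 19.5048% + 5.453% = 24.9578%.

24.9578%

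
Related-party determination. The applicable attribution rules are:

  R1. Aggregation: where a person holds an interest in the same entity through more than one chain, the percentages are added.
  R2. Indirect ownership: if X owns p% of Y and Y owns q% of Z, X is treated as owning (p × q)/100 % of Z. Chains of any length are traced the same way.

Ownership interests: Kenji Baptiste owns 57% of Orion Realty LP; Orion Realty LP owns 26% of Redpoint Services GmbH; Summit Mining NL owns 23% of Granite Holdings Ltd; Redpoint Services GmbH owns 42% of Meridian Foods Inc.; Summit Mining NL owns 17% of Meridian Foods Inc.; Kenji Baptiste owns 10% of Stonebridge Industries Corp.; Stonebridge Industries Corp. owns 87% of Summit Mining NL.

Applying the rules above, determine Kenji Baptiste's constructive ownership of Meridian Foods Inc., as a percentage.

Chain via Orion Realty LP → Redpoint Services GmbH (R2): 57% × 26% × 42% = 6.2244% of Meridian Foods Inc.
Chain via Stonebridge Industries Corp. → Summit Mining NL (R2): 10% × 87% × 17% = 1.479% of Meridian Foods Inc.
Aggregating (R1): 6.2244% + 1.479% = 7.7034%.

7.7034%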